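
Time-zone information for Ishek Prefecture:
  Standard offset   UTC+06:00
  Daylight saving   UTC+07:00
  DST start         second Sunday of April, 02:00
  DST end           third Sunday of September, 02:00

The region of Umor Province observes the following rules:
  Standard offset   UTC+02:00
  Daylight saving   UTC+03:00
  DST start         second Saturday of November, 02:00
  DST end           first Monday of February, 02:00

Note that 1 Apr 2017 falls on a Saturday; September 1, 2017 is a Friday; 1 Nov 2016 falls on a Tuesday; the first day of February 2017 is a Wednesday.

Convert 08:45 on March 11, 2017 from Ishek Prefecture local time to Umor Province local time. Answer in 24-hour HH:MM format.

1 April 2017 is a Saturday, so the first Sunday is April 2 and the second is April 9.
1 September 2017 is a Friday, so the first Sunday is September 3 and the third is September 17.
March 11, 2017 is outside the daylight-saving period (9 April – 17 September), so Ishek Prefecture is on standard time, UTC+06:00.
08:45 Ishek Prefecture − 6h = 02:45 UTC.
1 November 2016 is a Tuesday, so the first Saturday is November 5 and the second is November 12.
1 February 2017 is a Wednesday, so the first Monday is February 6.
At the standard offset (UTC+02:00), 02:45 UTC + 2h = 04:45 Umor Province standard time.
Daylight saving runs 12 November 2016 – 6 February 2017; the standard-time date in Umor Province, March 11, 2017, is outside that window, so Umor Province is on standard time at UTC+02:00.
02:45 UTC + 2h = 04:45 Umor Province.

04:45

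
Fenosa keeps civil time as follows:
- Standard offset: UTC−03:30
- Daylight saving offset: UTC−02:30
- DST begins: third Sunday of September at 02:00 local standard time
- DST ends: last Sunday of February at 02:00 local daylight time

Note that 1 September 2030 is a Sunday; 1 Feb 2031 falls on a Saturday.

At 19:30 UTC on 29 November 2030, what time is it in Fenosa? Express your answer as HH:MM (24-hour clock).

17:00

1 September 2030 is a Sunday, so the first Sunday is September 1 and the third is September 15.
1 February 2031 is a Saturday, so Sundays fall on 2, 9, 16, 23; the last is February 23.
At the standard offset (UTC−03:30), 19:30 UTC − 3h30m = 16:00 Fenosa standard time.
The standard-time date in Fenosa, 29 November 2030, lies within the daylight-saving period (15 September 2030 – 23 February 2031), so Fenosa is on daylight time, UTC−02:30.
19:30 UTC − 2h30m = 17:00 local.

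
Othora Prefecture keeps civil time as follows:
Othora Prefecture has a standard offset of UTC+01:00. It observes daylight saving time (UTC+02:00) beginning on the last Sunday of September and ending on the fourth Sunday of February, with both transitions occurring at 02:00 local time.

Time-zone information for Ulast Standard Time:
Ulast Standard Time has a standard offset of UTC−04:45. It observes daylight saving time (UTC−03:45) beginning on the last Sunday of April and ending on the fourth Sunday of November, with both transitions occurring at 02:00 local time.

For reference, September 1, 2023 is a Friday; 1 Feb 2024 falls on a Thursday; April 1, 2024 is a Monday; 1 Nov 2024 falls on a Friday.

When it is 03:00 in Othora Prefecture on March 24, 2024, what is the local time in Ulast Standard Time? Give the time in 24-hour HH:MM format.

1 September 2023 is a Friday, so Sundays fall on 3, 10, 17, 24; the last is September 24.
1 February 2024 is a Thursday, so the first Sunday is February 4 and the fourth is February 25.
Daylight saving runs 24 September 2023 – 25 February 2024; March 24, 2024 is outside that window, so Othora Prefecture is on standard time at UTC+01:00.
03:00 Othora Prefecture − 1h = 02:00 UTC.
1 April 2024 is a Monday, so Sundays fall on 7, 14, 21, 28; the last is April 28.
1 November 2024 is a Friday, so the first Sunday is November 3 and the fourth is November 24.
At the standard offset (UTC−04:45), 02:00 UTC − 4h45m = 21:15 Ulast Standard Time standard time (rolling into the previous day, 23 March 2024).
The standard-time date in Ulast Standard Time, March 23, 2024, does not fall between 28 April and 24 November, so daylight saving is not in effect and Ulast Standard Time is at UTC−04:45.
02:00 UTC − 4h45m = 21:15 Ulast Standard Time (rolling into the previous day, 23 March 2024).

21:15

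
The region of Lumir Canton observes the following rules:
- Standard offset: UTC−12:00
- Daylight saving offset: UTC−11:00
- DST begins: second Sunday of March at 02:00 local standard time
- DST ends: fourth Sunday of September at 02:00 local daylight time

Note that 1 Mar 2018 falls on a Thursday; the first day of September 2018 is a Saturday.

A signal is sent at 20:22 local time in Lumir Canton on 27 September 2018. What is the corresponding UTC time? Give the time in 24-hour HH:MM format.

1 March 2018 is a Thursday, so the first Sunday is March 4 and the second is March 11.
1 September 2018 is a Saturday, so the first Sunday is September 2 and the fourth is September 23.
27 September 2018 does not fall between 11 March and 23 September, so daylight saving is not in effect and Lumir Canton is at UTC−12:00.
20:22 local + 12h = 08:22 UTC (rolling into the next day, 28 September 2018).

08:22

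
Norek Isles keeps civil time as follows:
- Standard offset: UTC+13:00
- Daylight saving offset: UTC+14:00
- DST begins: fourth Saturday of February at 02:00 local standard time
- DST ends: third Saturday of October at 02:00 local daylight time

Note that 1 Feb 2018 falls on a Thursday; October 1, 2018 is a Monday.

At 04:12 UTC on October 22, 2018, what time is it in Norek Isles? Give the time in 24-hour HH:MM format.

17:12

1 February 2018 is a Thursday, so the first Saturday is February 3 and the fourth is February 24.
1 October 2018 is a Monday, so the first Saturday is October 6 and the third is October 20.
At the standard offset (UTC+13:00), 04:12 UTC + 13h = 17:12 Norek Isles standard time.
Daylight saving runs 24 February – 20 October; the standard-time date in Norek Isles, October 22, 2018, is outside that window, so Norek Isles is on standard time at UTC+13:00.
04:12 UTC + 13h = 17:12 local.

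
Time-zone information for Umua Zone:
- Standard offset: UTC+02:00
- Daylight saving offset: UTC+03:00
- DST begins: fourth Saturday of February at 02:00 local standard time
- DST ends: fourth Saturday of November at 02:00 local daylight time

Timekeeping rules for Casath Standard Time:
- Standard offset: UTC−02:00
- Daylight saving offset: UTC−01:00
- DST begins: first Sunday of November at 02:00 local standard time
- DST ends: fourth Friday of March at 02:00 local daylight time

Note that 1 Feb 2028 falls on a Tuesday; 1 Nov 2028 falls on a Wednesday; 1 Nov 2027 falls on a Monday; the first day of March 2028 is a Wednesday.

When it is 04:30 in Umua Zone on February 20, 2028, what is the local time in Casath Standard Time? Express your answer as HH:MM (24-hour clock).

1 February 2028 is a Tuesday, so the first Saturday is February 5 and the fourth is February 26.
1 November 2028 is a Wednesday, so the first Saturday is November 4 and the fourth is November 25.
February 20, 2028 does not fall between 26 February and 25 November, so daylight saving is not in effect and Umua Zone is at UTC+02:00.
04:30 Umua Zone − 2h = 02:30 UTC.
1 November 2027 is a Monday, so the first Sunday is November 7.
1 March 2028 is a Wednesday, so the first Friday is March 3 and the fourth is March 24.
At the standard offset (UTC−02:00), 02:30 UTC − 2h = 00:30 Casath Standard Time standard time.
The standard-time date in Casath Standard Time, February 20, 2028, lies within the daylight-saving period (7 November 2027 – 24 March 2028), so Casath Standard Time is on daylight time, UTC−01:00.
02:30 UTC − 1h = 01:30 Casath Standard Time.

01:30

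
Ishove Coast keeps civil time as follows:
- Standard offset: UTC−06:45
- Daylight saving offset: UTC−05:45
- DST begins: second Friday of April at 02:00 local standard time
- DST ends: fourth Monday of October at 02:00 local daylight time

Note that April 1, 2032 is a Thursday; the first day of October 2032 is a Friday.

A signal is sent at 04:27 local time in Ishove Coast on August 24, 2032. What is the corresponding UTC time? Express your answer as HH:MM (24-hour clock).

10:12

1 April 2032 is a Thursday, so the first Friday is April 2 and the second is April 9.
1 October 2032 is a Friday, so the first Monday is October 4 and the fourth is October 25.
August 24, 2032 lies within the daylight-saving period (9 April – 25 October), so Ishove Coast is on daylight time, UTC−05:45.
04:27 local + 5h45m = 10:12 UTC.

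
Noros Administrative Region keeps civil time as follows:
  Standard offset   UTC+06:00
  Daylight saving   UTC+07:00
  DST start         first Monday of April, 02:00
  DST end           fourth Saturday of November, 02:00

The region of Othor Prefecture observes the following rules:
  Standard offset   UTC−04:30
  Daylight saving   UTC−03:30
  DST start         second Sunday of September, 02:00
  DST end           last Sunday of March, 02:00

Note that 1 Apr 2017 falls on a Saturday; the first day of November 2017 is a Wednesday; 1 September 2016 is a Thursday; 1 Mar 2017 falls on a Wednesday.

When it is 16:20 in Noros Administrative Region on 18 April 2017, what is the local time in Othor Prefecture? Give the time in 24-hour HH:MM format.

1 April 2017 is a Saturday, so the first Monday is April 3.
1 November 2017 is a Wednesday, so the first Saturday is November 4 and the fourth is November 25.
Daylight saving runs 3 April – 25 November; 18 April 2017 is inside that window, so Noros Administrative Region is at UTC+07:00.
16:20 Noros Administrative Region − 7h = 09:20 UTC.
1 September 2016 is a Thursday, so the first Sunday is September 4 and the second is September 11.
1 March 2017 is a Wednesday, so Sundays fall on 5, 12, 19, 26; the last is March 26.
At the standard offset (UTC−04:30), 09:20 UTC − 4h30m = 04:50 Othor Prefecture standard time.
The standard-time date in Othor Prefecture, 18 April 2017, is outside the daylight-saving period (11 September 2016 – 26 March 2017), so Othor Prefecture is on standard time, UTC−04:30.
09:20 UTC − 4h30m = 04:50 Othor Prefecture.

04:50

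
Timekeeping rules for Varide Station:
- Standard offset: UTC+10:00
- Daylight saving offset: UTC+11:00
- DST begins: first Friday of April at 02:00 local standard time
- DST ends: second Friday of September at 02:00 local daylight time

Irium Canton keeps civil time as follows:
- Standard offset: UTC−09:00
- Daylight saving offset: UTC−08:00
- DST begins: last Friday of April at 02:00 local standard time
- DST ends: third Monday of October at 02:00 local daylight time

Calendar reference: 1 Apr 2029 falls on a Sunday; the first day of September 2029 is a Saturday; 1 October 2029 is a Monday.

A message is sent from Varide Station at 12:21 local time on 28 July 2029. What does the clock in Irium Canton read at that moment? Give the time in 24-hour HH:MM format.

17:21

1 April 2029 is a Sunday, so the first Friday is April 6.
1 September 2029 is a Saturday, so the first Friday is September 7 and the second is September 14.
28 July 2029 lies within the daylight-saving period (6 April – 14 September), so Varide Station is on daylight time, UTC+11:00.
12:21 Varide Station − 11h = 01:21 UTC.
1 April 2029 is a Sunday, so Fridays fall on 6, 13, 20, 27; the last is April 27.
1 October 2029 is a Monday, so the first Monday is October 1 and the third is October 15.
At the standard offset (UTC−09:00), 01:21 UTC − 9h = 16:21 Irium Canton standard time (rolling into the previous day, 27 July 2029).
Daylight saving runs 27 April – 15 October; the standard-time date in Irium Canton, 27 July 2029, is inside that window, so Irium Canton is at UTC−08:00.
01:21 UTC − 8h = 17:21 Irium Canton (rolling into the previous day, 27 July 2029).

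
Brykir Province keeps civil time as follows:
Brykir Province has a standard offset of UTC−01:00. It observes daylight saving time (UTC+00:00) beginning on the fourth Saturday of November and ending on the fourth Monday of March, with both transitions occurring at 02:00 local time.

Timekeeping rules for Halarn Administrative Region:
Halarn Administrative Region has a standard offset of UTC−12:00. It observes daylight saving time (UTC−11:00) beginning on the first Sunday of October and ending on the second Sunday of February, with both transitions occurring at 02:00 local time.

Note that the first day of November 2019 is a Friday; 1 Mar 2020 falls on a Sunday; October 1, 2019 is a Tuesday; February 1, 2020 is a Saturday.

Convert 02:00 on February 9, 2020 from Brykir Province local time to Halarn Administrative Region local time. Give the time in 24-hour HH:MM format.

15:00

1 November 2019 is a Friday, so the first Saturday is November 2 and the fourth is November 23.
1 March 2020 is a Sunday, so the first Monday is March 2 and the fourth is March 23.
Daylight saving runs 23 November 2019 – 23 March 2020; February 9, 2020 is inside that window, so Brykir Province is at UTC+00:00.
02:00 Brykir Province − 0h = 02:00 UTC.
1 October 2019 is a Tuesday, so the first Sunday is October 6.
1 February 2020 is a Saturday, so the first Sunday is February 2 and the second is February 9.
At the standard offset (UTC−12:00), 02:00 UTC − 12h = 14:00 Halarn Administrative Region standard time (rolling into the previous day, 8 February 2020).
Daylight saving runs 6 October 2019 – 9 February 2020; the standard-time date in Halarn Administrative Region, February 8, 2020, is inside that window, so Halarn Administrative Region is at UTC−11:00.
02:00 UTC − 11h = 15:00 Halarn Administrative Region (rolling into the previous day, 8 February 2020).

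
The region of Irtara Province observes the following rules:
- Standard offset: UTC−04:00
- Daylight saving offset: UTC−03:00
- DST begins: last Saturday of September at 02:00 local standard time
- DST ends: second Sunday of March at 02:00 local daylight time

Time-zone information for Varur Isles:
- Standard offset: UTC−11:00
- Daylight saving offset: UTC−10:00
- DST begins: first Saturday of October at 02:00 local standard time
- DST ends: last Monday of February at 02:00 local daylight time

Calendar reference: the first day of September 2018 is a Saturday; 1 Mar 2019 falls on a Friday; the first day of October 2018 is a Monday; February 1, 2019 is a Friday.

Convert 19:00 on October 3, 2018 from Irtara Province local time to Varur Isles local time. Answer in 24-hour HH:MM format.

11:00

1 September 2018 is a Saturday, so Saturdays fall on 1, 8, 15, 22, 29; the last is September 29.
1 March 2019 is a Friday, so the first Sunday is March 3 and the second is March 10.
Daylight saving runs 29 September 2018 – 10 March 2019; October 3, 2018 is inside that window, so Irtara Province is at UTC−03:00.
19:00 Irtara Province + 3h = 22:00 UTC.
1 October 2018 is a Monday, so the first Saturday is October 6.
1 February 2019 is a Friday, so Mondays fall on 4, 11, 18, 25; the last is February 25.
At the standard offset (UTC−11:00), 22:00 UTC − 11h = 11:00 Varur Isles standard time.
The standard-time date in Varur Isles, October 3, 2018, does not fall between 6 October 2018 and 25 February 2019, so daylight saving is not in effect and Varur Isles is at UTC−11:00.
22:00 UTC − 11h = 11:00 Varur Isles.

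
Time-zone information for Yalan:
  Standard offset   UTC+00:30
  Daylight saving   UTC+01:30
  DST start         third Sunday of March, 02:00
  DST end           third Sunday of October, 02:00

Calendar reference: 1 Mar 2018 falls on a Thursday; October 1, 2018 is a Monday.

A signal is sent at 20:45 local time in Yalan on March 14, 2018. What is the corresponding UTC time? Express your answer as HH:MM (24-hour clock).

20:15

1 March 2018 is a Thursday, so the first Sunday is March 4 and the third is March 18.
1 October 2018 is a Monday, so the first Sunday is October 7 and the third is October 21.
March 14, 2018 is outside the daylight-saving period (18 March – 21 October), so Yalan is on standard time, UTC+00:30.
20:45 local − 0h30m = 20:15 UTC.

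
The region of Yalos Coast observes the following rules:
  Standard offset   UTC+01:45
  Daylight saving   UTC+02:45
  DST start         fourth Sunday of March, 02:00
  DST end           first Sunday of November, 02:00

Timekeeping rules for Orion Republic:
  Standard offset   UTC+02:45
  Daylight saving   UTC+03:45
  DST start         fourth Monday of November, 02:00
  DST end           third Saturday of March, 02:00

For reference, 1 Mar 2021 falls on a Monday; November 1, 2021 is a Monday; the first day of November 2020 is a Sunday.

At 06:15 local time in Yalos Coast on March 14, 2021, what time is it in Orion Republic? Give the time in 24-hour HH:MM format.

1 March 2021 is a Monday, so the first Sunday is March 7 and the fourth is March 28.
1 November 2021 is a Monday, so the first Sunday is November 7.
Daylight saving runs 28 March – 7 November; March 14, 2021 is outside that window, so Yalos Coast is on standard time at UTC+01:45.
06:15 Yalos Coast − 1h45m = 04:30 UTC.
1 November 2020 is a Sunday, so the first Monday is November 2 and the fourth is November 23.
1 March 2021 is a Monday, so the first Saturday is March 6 and the third is March 20.
At the standard offset (UTC+02:45), 04:30 UTC + 2h45m = 07:15 Orion Republic standard time.
The standard-time date in Orion Republic, March 14, 2021, lies within the daylight-saving period (23 November 2020 – 20 March 2021), so Orion Republic is on daylight time, UTC+03:45.
04:30 UTC + 3h45m = 08:15 Orion Republic.

08:15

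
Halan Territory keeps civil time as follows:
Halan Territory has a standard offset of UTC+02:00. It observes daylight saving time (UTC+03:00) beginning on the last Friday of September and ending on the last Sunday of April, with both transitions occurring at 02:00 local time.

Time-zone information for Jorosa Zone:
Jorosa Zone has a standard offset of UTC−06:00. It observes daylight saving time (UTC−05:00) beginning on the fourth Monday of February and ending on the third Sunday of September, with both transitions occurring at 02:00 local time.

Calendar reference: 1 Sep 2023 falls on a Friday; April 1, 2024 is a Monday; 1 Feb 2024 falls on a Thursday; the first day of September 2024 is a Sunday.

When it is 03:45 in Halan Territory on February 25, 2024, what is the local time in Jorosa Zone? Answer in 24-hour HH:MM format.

18:45

1 September 2023 is a Friday, so Fridays fall on 1, 8, 15, 22, 29; the last is September 29.
1 April 2024 is a Monday, so Sundays fall on 7, 14, 21, 28; the last is April 28.
February 25, 2024 lies within the daylight-saving period (29 September 2023 – 28 April 2024), so Halan Territory is on daylight time, UTC+03:00.
03:45 Halan Territory − 3h = 00:45 UTC.
1 February 2024 is a Thursday, so the first Monday is February 5 and the fourth is February 26.
1 September 2024 is a Sunday, so the first Sunday is September 1 and the third is September 15.
At the standard offset (UTC−06:00), 00:45 UTC − 6h = 18:45 Jorosa Zone standard time (rolling into the previous day, 24 February 2024).
The standard-time date in Jorosa Zone, February 24, 2024, is outside the daylight-saving period (26 February – 15 September), so Jorosa Zone is on standard time, UTC−06:00.
00:45 UTC − 6h = 18:45 Jorosa Zone (rolling into the previous day, 24 February 2024).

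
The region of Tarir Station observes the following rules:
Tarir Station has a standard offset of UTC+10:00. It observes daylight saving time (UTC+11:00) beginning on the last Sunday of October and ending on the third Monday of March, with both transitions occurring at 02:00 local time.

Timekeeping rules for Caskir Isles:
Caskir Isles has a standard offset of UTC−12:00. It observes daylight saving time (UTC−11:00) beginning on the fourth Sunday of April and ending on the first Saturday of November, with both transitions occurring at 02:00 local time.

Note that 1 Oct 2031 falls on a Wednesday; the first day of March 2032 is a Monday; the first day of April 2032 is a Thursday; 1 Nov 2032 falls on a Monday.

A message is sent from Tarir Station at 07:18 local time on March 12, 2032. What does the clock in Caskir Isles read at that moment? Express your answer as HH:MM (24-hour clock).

1 October 2031 is a Wednesday, so Sundays fall on 5, 12, 19, 26; the last is October 26.
1 March 2032 is a Monday, so the first Monday is March 1 and the third is March 15.
March 12, 2032 lies within the daylight-saving period (26 October 2031 – 15 March 2032), so Tarir Station is on daylight time, UTC+11:00.
07:18 Tarir Station − 11h = 20:18 UTC (rolling into the previous day, 11 March 2032).
1 April 2032 is a Thursday, so the first Sunday is April 4 and the fourth is April 25.
1 November 2032 is a Monday, so the first Saturday is November 6.
At the standard offset (UTC−12:00), 20:18 UTC − 12h = 08:18 Caskir Isles standard time.
The standard-time date in Caskir Isles, March 11, 2032, is outside the daylight-saving period (25 April – 6 November), so Caskir Isles is on standard time, UTC−12:00.
20:18 UTC − 12h = 08:18 Caskir Isles.

08:18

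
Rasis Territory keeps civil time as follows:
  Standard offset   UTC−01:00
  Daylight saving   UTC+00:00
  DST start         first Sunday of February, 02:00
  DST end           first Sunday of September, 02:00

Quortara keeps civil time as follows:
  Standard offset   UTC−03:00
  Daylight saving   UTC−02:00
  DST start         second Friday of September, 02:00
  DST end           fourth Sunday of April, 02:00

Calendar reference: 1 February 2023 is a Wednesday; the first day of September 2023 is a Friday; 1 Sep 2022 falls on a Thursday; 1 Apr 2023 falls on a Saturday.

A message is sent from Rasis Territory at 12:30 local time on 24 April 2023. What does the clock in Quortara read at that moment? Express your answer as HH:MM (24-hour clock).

09:30

1 February 2023 is a Wednesday, so the first Sunday is February 5.
1 September 2023 is a Friday, so the first Sunday is September 3.
24 April 2023 lies within the daylight-saving period (5 February – 3 September), so Rasis Territory is on daylight time, UTC+00:00.
12:30 Rasis Territory − 0h = 12:30 UTC.
1 September 2022 is a Thursday, so the first Friday is September 2 and the second is September 9.
1 April 2023 is a Saturday, so the first Sunday is April 2 and the fourth is April 23.
At the standard offset (UTC−03:00), 12:30 UTC − 3h = 09:30 Quortara standard time.
The standard-time date in Quortara, 24 April 2023, does not fall between 9 September 2022 and 23 April 2023, so daylight saving is not in effect and Quortara is at UTC−03:00.
12:30 UTC − 3h = 09:30 Quortara.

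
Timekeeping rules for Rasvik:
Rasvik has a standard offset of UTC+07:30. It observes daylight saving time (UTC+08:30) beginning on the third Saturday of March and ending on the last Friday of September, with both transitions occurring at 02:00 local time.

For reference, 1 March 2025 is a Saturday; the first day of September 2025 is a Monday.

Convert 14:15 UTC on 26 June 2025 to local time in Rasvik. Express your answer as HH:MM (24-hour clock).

1 March 2025 is a Saturday, so the first Saturday is March 1 and the third is March 15.
1 September 2025 is a Monday, so Fridays fall on 5, 12, 19, 26; the last is September 26.
At the standard offset (UTC+07:30), 14:15 UTC + 7h30m = 21:45 Rasvik standard time.
The standard-time date in Rasvik, 26 June 2025, falls between 15 March and 26 September, so daylight saving is in effect and Rasvik is at UTC+08:30.
14:15 UTC + 8h30m = 22:45 local.

22:45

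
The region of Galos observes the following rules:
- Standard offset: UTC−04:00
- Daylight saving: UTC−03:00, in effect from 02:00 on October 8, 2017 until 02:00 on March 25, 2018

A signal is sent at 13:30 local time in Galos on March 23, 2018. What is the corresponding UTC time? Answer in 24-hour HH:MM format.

March 23, 2018 lies within the daylight-saving period (8 October 2017 – 25 March 2018), so Galos is on daylight time, UTC−03:00.
13:30 local + 3h = 16:30 UTC.

16:30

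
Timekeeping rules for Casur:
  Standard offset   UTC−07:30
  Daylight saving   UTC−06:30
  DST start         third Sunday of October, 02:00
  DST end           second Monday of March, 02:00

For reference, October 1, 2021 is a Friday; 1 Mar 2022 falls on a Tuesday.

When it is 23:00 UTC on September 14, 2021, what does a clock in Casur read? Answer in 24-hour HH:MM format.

1 October 2021 is a Friday, so the first Sunday is October 3 and the third is October 17.
1 March 2022 is a Tuesday, so the first Monday is March 7 and the second is March 14.
At the standard offset (UTC−07:30), 23:00 UTC − 7h30m = 15:30 Casur standard time.
Daylight saving runs 17 October 2021 – 14 March 2022; the standard-time date in Casur, September 14, 2021, is outside that window, so Casur is on standard time at UTC−07:30.
23:00 UTC − 7h30m = 15:30 local.

15:30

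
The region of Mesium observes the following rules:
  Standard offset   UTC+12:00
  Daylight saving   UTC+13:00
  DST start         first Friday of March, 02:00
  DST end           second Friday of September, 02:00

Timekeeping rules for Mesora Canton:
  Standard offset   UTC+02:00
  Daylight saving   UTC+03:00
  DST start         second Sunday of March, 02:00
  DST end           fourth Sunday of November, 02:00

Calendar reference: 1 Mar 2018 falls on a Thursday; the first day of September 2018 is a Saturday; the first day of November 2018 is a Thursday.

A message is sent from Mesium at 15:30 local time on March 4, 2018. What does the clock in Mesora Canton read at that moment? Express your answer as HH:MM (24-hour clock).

04:30

1 March 2018 is a Thursday, so the first Friday is March 2.
1 September 2018 is a Saturday, so the first Friday is September 7 and the second is September 14.
March 4, 2018 lies within the daylight-saving period (2 March – 14 September), so Mesium is on daylight time, UTC+13:00.
15:30 Mesium − 13h = 02:30 UTC.
1 March 2018 is a Thursday, so the first Sunday is March 4 and the second is March 11.
1 November 2018 is a Thursday, so the first Sunday is November 4 and the fourth is November 25.
At the standard offset (UTC+02:00), 02:30 UTC + 2h = 04:30 Mesora Canton standard time.
The standard-time date in Mesora Canton, March 4, 2018, does not fall between 11 March and 25 November, so daylight saving is not in effect and Mesora Canton is at UTC+02:00.
02:30 UTC + 2h = 04:30 Mesora Canton.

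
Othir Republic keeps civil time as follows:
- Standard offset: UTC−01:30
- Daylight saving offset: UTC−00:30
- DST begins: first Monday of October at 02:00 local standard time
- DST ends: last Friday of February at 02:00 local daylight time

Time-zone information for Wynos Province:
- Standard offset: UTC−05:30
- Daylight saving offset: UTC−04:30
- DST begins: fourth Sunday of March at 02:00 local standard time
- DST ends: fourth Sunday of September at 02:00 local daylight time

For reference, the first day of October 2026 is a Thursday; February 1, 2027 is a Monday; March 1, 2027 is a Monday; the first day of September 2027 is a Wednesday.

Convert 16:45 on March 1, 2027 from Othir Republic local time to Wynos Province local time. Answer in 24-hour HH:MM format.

12:45

1 October 2026 is a Thursday, so the first Monday is October 5.
1 February 2027 is a Monday, so Fridays fall on 5, 12, 19, 26; the last is February 26.
March 1, 2027 does not fall between 5 October 2026 and 26 February 2027, so daylight saving is not in effect and Othir Republic is at UTC−01:30.
16:45 Othir Republic + 1h30m = 18:15 UTC.
1 March 2027 is a Monday, so the first Sunday is March 7 and the fourth is March 28.
1 September 2027 is a Wednesday, so the first Sunday is September 5 and the fourth is September 26.
At the standard offset (UTC−05:30), 18:15 UTC − 5h30m = 12:45 Wynos Province standard time.
Daylight saving runs 28 March – 26 September; the standard-time date in Wynos Province, March 1, 2027, is outside that window, so Wynos Province is on standard time at UTC−05:30.
18:15 UTC − 5h30m = 12:45 Wynos Province.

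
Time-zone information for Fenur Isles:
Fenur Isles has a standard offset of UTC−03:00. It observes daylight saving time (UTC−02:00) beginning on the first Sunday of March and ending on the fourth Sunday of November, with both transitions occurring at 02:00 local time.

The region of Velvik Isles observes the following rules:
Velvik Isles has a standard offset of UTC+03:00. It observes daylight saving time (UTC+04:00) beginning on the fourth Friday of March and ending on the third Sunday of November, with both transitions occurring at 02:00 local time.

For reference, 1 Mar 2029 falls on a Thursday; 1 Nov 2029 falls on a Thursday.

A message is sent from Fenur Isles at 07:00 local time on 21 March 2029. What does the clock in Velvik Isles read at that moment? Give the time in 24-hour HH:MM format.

12:00

1 March 2029 is a Thursday, so the first Sunday is March 4.
1 November 2029 is a Thursday, so the first Sunday is November 4 and the fourth is November 25.
Daylight saving runs 4 March – 25 November; 21 March 2029 is inside that window, so Fenur Isles is at UTC−02:00.
07:00 Fenur Isles + 2h = 09:00 UTC.
1 March 2029 is a Thursday, so the first Friday is March 2 and the fourth is March 23.
1 November 2029 is a Thursday, so the first Sunday is November 4 and the third is November 18.
At the standard offset (UTC+03:00), 09:00 UTC + 3h = 12:00 Velvik Isles standard time.
The standard-time date in Velvik Isles, 21 March 2029, is outside the daylight-saving period (23 March – 18 November), so Velvik Isles is on standard time, UTC+03:00.
09:00 UTC + 3h = 12:00 Velvik Isles.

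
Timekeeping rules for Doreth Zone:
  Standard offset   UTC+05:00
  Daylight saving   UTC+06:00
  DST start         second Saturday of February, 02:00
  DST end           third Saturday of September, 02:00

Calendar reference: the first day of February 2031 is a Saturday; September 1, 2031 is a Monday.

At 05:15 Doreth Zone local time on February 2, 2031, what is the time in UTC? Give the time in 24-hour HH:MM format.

1 February 2031 is a Saturday, so the first Saturday is February 1 and the second is February 8.
1 September 2031 is a Monday, so the first Saturday is September 6 and the third is September 20.
Daylight saving runs 8 February – 20 September; February 2, 2031 is outside that window, so Doreth Zone is on standard time at UTC+05:00.
05:15 local − 5h = 00:15 UTC.

00:15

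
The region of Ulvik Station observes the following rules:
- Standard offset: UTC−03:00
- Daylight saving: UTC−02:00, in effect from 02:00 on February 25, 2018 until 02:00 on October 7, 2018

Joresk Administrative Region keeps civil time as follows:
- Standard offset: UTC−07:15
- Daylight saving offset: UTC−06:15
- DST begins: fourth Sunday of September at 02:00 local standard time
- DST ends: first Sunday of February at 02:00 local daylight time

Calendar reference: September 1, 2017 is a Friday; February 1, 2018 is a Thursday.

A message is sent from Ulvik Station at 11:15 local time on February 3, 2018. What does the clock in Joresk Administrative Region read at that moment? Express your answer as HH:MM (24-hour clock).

08:00

Daylight saving runs 25 February – 7 October; February 3, 2018 is outside that window, so Ulvik Station is on standard time at UTC−03:00.
11:15 Ulvik Station + 3h = 14:15 UTC.
1 September 2017 is a Friday, so the first Sunday is September 3 and the fourth is September 24.
1 February 2018 is a Thursday, so the first Sunday is February 4.
At the standard offset (UTC−07:15), 14:15 UTC − 7h15m = 07:00 Joresk Administrative Region standard time.
The standard-time date in Joresk Administrative Region, February 3, 2018, falls between 24 September 2017 and 4 February 2018, so daylight saving is in effect and Joresk Administrative Region is at UTC−06:15.
14:15 UTC − 6h15m = 08:00 Joresk Administrative Region.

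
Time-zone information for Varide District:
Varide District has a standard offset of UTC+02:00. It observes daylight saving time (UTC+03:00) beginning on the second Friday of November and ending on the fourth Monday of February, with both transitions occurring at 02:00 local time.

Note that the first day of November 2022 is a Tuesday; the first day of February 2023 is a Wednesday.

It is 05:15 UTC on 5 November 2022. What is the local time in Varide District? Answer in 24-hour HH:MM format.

1 November 2022 is a Tuesday, so the first Friday is November 4 and the second is November 11.
1 February 2023 is a Wednesday, so the first Monday is February 6 and the fourth is February 27.
At the standard offset (UTC+02:00), 05:15 UTC + 2h = 07:15 Varide District standard time.
The standard-time date in Varide District, 5 November 2022, is outside the daylight-saving period (11 November 2022 – 27 February 2023), so Varide District is on standard time, UTC+02:00.
05:15 UTC + 2h = 07:15 local.

07:15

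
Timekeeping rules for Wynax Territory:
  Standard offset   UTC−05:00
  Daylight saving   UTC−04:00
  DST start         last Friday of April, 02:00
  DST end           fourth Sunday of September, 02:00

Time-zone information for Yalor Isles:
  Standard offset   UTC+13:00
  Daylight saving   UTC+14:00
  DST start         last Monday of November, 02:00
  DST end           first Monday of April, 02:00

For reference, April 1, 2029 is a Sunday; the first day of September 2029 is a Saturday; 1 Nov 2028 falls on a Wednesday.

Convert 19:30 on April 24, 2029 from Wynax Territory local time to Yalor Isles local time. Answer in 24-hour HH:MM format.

1 April 2029 is a Sunday, so Fridays fall on 6, 13, 20, 27; the last is April 27.
1 September 2029 is a Saturday, so the first Sunday is September 2 and the fourth is September 23.
Daylight saving runs 27 April – 23 September; April 24, 2029 is outside that window, so Wynax Territory is on standard time at UTC−05:00.
19:30 Wynax Territory + 5h = 00:30 UTC (rolling into the next day, 25 April 2029).
1 November 2028 is a Wednesday, so Mondays fall on 6, 13, 20, 27; the last is November 27.
1 April 2029 is a Sunday, so the first Monday is April 2.
At the standard offset (UTC+13:00), 00:30 UTC + 13h = 13:30 Yalor Isles standard time.
The standard-time date in Yalor Isles, April 25, 2029, is outside the daylight-saving period (27 November 2028 – 2 April 2029), so Yalor Isles is on standard time, UTC+13:00.
00:30 UTC + 13h = 13:30 Yalor Isles.

13:30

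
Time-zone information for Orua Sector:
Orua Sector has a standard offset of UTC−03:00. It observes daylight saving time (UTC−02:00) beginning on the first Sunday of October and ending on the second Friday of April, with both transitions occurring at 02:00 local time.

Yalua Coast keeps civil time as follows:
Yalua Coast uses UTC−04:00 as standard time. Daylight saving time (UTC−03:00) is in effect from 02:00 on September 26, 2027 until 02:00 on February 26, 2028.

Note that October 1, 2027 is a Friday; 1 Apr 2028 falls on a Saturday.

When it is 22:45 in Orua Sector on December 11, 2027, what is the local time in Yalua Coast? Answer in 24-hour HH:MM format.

21:45

1 October 2027 is a Friday, so the first Sunday is October 3.
1 April 2028 is a Saturday, so the first Friday is April 7 and the second is April 14.
December 11, 2027 lies within the daylight-saving period (3 October 2027 – 14 April 2028), so Orua Sector is on daylight time, UTC−02:00.
22:45 Orua Sector + 2h = 00:45 UTC (rolling into the next day, 12 December 2027).
At the standard offset (UTC−04:00), 00:45 UTC − 4h = 20:45 Yalua Coast standard time (rolling into the previous day, 11 December 2027).
The standard-time date in Yalua Coast, December 11, 2027, falls between 26 September 2027 and 26 February 2028, so daylight saving is in effect and Yalua Coast is at UTC−03:00.
00:45 UTC − 3h = 21:45 Yalua Coast (rolling into the previous day, 11 December 2027).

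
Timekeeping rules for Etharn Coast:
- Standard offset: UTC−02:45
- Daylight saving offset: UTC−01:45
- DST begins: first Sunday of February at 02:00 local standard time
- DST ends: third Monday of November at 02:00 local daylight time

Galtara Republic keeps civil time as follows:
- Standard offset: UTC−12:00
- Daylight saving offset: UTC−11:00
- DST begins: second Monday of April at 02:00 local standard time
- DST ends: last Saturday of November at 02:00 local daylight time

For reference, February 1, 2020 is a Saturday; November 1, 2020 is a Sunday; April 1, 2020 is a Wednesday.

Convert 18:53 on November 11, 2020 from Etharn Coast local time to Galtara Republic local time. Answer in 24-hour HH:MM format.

09:38

1 February 2020 is a Saturday, so the first Sunday is February 2.
1 November 2020 is a Sunday, so the first Monday is November 2 and the third is November 16.
Daylight saving runs 2 February – 16 November; November 11, 2020 is inside that window, so Etharn Coast is at UTC−01:45.
18:53 Etharn Coast + 1h45m = 20:38 UTC.
1 April 2020 is a Wednesday, so the first Monday is April 6 and the second is April 13.
1 November 2020 is a Sunday, so Saturdays fall on 7, 14, 21, 28; the last is November 28.
At the standard offset (UTC−12:00), 20:38 UTC − 12h = 08:38 Galtara Republic standard time.
The standard-time date in Galtara Republic, November 11, 2020, lies within the daylight-saving period (13 April – 28 November), so Galtara Republic is on daylight time, UTC−11:00.
20:38 UTC − 11h = 09:38 Galtara Republic.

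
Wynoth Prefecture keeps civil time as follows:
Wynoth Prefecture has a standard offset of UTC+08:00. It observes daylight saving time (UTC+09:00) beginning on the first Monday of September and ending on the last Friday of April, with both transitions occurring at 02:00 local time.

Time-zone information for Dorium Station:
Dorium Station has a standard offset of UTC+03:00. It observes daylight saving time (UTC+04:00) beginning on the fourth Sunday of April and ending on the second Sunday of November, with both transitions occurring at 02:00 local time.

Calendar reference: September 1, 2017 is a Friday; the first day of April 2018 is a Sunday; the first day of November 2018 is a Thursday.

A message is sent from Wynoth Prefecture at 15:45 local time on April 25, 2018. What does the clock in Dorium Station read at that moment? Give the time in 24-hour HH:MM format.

1 September 2017 is a Friday, so the first Monday is September 4.
1 April 2018 is a Sunday, so Fridays fall on 6, 13, 20, 27; the last is April 27.
April 25, 2018 falls between 4 September 2017 and 27 April 2018, so daylight saving is in effect and Wynoth Prefecture is at UTC+09:00.
15:45 Wynoth Prefecture − 9h = 06:45 UTC.
1 April 2018 is a Sunday, so the first Sunday is April 1 and the fourth is April 22.
1 November 2018 is a Thursday, so the first Sunday is November 4 and the second is November 11.
At the standard offset (UTC+03:00), 06:45 UTC + 3h = 09:45 Dorium Station standard time.
The standard-time date in Dorium Station, April 25, 2018, falls between 22 April and 11 November, so daylight saving is in effect and Dorium Station is at UTC+04:00.
06:45 UTC + 4h = 10:45 Dorium Station.

10:45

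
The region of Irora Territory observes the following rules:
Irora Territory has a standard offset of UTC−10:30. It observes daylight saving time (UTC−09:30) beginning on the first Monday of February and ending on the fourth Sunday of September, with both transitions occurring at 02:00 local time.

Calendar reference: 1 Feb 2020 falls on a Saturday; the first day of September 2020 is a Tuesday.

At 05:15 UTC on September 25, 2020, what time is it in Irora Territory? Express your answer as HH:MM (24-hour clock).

1 February 2020 is a Saturday, so the first Monday is February 3.
1 September 2020 is a Tuesday, so the first Sunday is September 6 and the fourth is September 27.
At the standard offset (UTC−10:30), 05:15 UTC − 10h30m = 18:45 Irora Territory standard time (rolling into the previous day, 24 September 2020).
Daylight saving runs 3 February – 27 September; the standard-time date in Irora Territory, September 24, 2020, is inside that window, so Irora Territory is at UTC−09:30.
05:15 UTC − 9h30m = 19:45 local (rolling into the previous day, 24 September 2020).

19:45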